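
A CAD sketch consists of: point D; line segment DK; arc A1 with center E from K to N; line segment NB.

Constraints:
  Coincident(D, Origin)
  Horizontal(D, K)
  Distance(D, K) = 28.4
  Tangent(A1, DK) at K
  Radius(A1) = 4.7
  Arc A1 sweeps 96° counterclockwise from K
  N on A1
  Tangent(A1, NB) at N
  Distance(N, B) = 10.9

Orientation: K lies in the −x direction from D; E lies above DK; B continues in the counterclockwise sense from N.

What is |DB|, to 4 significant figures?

29.59

On A1, K sits at bearing -90° from E; a 96° counterclockwise sweep puts N at bearing 6°, so N = E + 4.7·(cos 6°, sin 6°) = (-23.73, 5.191). The tangent condition forces EN to be normal to NB, so NB runs along (−sin 6°, cos 6°); with |NB| = 10.9, B = (-24.87, 16.03). Then |DB| = |B − D| = 29.59.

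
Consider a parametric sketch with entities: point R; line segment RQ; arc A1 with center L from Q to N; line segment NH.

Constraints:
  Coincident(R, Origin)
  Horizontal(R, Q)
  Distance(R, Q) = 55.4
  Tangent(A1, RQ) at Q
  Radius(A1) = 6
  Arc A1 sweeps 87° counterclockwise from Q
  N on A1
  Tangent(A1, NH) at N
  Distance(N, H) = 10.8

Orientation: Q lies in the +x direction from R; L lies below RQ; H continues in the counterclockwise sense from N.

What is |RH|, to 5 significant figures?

51.545

R is at the origin; RQ is horizontal with |RQ| = 55.4 and Q on the +x side, so Q = (55.400, 0.0000). Tangency of A1 to RQ means the radius LQ is perpendicular to RQ, so L = Q + (0, -6) = (55.400, -6.0000). On A1, Q sits at bearing 90° from L; an 87° counterclockwise sweep puts N at bearing 177°, so N = L + 6.0·(cos 177°, sin 177°) = (49.408, -5.6860). A1 meets NH tangentially, so LN is at right angles to NH, so NH runs along (−sin 177°, cos 177°); with |NH| = 10.8, H = (48.843, -16.471). Then |RH| = |H − R| = 51.545.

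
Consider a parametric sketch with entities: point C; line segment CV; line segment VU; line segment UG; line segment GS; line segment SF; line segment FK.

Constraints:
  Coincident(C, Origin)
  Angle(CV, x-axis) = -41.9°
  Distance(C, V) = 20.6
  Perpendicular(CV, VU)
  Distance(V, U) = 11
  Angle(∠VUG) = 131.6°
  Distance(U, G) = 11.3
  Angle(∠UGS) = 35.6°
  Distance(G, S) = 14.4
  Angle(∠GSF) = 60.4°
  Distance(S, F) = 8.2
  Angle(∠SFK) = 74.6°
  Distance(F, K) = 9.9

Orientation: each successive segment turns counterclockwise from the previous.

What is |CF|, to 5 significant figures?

23.613

C is at the origin; CV runs at -41.9° with length 20.6, so V = (15.333, -13.757). CV is perpendicular to VU, so VU runs at 48.100°; with |VU| = 11.0, U = (22.679, -5.5699). ∠VUG = 131.6° gives UG at 96.500° from the x-axis; with |UG| = 11.3, G = (21.400, 5.6574). ∠UGS = 35.6° gives GS at -119.10° from the x-axis; with |GS| = 14.4, S = (14.397, -6.9249). ∠GSF = 60.4° gives SF at 0.50000° from the x-axis; with |SF| = 8.2, F = (22.596, -6.8533). Then |CF| = |F − C| = 23.613.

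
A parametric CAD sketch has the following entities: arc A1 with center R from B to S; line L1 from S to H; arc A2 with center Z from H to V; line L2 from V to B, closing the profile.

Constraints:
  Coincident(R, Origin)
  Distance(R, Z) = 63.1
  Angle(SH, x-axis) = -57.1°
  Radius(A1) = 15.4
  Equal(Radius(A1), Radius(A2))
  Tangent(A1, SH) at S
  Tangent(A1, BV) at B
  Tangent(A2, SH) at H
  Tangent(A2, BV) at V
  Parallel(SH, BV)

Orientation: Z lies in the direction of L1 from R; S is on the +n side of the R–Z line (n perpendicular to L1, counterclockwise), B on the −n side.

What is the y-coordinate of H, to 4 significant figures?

-44.62

The slot axis is L1's direction at -57.1°, so u = (cos -57.1°, sin -57.1°) = (0.5432, -0.8396) and n = (−sin -57.1°, cos -57.1°) = (0.8396, 0.5432). R is at the origin and Z lies 63.1 along u from R, so Z = 63.1·u = (34.27, -52.98). Tangency of A1 to both parallel lines with radius 15.4 puts S and B at R ± 15.4·n: S = (12.93, 8.365), B = (-12.93, -8.365). Equal radii place H and V the same way about Z: H = Z + 15.4·n = (47.20, -44.62), V = Z − 15.4·n = (21.34, -61.34). So H.y = -44.62.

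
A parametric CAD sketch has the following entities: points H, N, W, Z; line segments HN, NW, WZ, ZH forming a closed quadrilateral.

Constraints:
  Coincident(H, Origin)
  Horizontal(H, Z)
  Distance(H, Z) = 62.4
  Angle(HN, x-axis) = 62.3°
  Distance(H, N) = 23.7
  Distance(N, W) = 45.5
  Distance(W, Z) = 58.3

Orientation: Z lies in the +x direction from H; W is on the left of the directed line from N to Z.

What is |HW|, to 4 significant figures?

68.68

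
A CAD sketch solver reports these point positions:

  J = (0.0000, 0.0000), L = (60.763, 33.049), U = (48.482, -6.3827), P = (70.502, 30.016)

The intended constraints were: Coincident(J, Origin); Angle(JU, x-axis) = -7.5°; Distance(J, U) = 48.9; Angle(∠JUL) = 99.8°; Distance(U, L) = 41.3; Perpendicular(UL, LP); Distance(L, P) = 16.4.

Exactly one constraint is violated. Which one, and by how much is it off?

Distance(L, P) = 16.4 — off by 6.20.

J = (0.00, 0.00) ✓; JU at -7.500° ✓; |JU| = 48.90 ✓; ∠JUL = 99.80° ✓; |UL| = 41.30 ✓; ∠(UL, LP) = 90.00° ✓; |LP| = 10.20 ✗.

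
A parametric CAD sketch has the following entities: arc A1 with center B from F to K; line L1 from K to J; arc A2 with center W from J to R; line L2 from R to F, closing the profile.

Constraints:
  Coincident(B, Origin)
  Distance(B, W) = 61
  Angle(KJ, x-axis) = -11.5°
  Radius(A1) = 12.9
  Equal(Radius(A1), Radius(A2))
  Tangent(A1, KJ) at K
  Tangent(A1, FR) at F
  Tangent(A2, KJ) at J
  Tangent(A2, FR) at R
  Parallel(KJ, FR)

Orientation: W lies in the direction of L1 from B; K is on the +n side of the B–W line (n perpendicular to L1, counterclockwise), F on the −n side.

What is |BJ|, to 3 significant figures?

62.3

The slot axis is L1's direction at -11.5°, so u = (cos -11.5°, sin -11.5°) = (0.980, -0.199) and n = (−sin -11.5°, cos -11.5°) = (0.199, 0.980). B is at the origin and W lies 61.0 along u from B, so W = 61.0·u = (59.8, -12.2). Tangency of A1 to both parallel lines with radius 12.9 puts K and F at B ± 12.9·n: K = (2.57, 12.6), F = (-2.57, -12.6). Equal radii place J and R the same way about W: J = W + 12.9·n = (62.3, 0.480), R = W − 12.9·n = (57.2, -24.8). Then |BJ| = |J − B| = 62.3.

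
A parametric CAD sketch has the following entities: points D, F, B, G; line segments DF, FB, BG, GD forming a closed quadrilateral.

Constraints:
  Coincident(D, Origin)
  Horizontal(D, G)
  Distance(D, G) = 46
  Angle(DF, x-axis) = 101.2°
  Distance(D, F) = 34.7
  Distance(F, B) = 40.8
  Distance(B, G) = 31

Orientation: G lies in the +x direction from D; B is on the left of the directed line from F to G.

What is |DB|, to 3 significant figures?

44.1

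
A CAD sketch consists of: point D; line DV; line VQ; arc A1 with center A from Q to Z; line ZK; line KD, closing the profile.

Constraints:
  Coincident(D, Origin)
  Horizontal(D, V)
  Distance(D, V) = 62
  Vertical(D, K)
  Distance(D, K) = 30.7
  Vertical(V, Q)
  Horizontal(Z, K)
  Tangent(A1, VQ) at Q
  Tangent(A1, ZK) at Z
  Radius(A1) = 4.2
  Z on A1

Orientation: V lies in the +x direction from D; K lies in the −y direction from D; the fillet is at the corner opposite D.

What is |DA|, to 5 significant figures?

63.585

D is at the origin; DV is horizontal with |DV| = 62.0 and V on the +x side, so V = (62.000, 0.0000). D and K share the same x with |DK| = 30.7 and K on the −y side, so K = (0.0000, -30.700). The virtual corner opposite D is at (62.000, -30.700). A1 meets VQ tangentially, so AQ is at right angles to VQ and A1 meets ZK tangentially, so AZ is at right angles to ZK, with radius 4.2, so the center A sits 4.2 in from both sides at A = (57.800, -26.500). Then |DA| = |A − D| = 63.585.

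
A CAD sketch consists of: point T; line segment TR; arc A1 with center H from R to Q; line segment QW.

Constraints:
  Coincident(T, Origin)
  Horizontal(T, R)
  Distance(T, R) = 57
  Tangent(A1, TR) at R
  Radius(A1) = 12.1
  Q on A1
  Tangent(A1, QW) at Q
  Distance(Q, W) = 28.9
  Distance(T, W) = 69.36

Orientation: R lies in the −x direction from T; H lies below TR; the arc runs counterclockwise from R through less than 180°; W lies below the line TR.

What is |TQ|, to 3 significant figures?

70.0

T is at the origin; TR is horizontal with |TR| = 57.0 and R on the −x side, so R = (-57.0, 0.00). Since A1 is tangent to TR there, HR ⟂ TR, so H = R + (0, -12.1) = (-57.0, -12.1). Since HQ ⟂ QW (tangency), |HW| = √(12.1² + 28.9²) = 31.3 regardless of where Q sits on A1. So W lies on both circle(T, 69.36) and circle(H, 31.3); the below-TR intersection is W = (-54.2, -43.3). Q is the foot of the tangent from W: Q = (-67.7, -17.8).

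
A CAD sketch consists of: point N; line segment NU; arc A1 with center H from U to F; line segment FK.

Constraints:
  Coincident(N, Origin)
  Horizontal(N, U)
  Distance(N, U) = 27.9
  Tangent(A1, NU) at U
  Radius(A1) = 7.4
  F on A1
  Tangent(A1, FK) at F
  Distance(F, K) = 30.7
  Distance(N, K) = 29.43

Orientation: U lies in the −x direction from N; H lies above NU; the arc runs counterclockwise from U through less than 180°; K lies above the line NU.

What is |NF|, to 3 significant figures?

22.0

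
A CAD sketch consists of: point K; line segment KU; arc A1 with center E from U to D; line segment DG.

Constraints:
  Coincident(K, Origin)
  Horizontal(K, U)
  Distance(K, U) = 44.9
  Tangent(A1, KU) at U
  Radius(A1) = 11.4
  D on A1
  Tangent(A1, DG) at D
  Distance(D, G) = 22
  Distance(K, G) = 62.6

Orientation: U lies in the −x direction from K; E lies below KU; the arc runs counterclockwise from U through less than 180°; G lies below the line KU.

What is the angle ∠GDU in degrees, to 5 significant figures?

129.34°

K is at the origin; KU is horizontal with |KU| = 44.9 and U on the −x side, so U = (-44.900, 0.0000). Tangency of A1 to KU means the radius EU is perpendicular to KU, so E = U + (0, -11.4) = (-44.900, -11.400). Since ED ⟂ DG (tangency), |EG| = √(11.4² + 22.0²) = 24.778 regardless of where D sits on A1. So G lies on both circle(K, 62.6) and circle(E, 24.778); the below-KU intersection is G = (-51.759, -35.210). D is the foot of the tangent from G: D = (-56.078, -13.638).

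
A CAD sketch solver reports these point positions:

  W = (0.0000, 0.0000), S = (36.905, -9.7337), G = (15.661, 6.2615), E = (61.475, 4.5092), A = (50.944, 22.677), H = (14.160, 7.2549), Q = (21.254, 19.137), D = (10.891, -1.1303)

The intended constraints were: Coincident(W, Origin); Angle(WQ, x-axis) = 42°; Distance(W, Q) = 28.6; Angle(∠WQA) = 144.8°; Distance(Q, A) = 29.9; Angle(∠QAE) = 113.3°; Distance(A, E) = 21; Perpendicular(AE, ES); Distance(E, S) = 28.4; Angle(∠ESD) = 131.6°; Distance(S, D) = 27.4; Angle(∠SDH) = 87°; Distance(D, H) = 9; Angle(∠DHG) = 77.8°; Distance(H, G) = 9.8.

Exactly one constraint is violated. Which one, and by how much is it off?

Distance(H, G) = 9.8 — off by 8.00.

W = (0.00, 0.00) ✓; WQ at 42.00° ✓; |WQ| = 28.60 ✓; ∠WQA = 144.8° ✓; |QA| = 29.90 ✓; ∠QAE = 113.3° ✓; |AE| = 21.00 ✓; ∠(AE, ES) = 90.00° ✓; |ES| = 28.40 ✓; ∠ESD = 131.6° ✓; |SD| = 27.40 ✓; ∠SDH = 87.00° ✓; |DH| = 9.000 ✓; ∠DHG = 77.80° ✓; |HG| = 1.800 ✗.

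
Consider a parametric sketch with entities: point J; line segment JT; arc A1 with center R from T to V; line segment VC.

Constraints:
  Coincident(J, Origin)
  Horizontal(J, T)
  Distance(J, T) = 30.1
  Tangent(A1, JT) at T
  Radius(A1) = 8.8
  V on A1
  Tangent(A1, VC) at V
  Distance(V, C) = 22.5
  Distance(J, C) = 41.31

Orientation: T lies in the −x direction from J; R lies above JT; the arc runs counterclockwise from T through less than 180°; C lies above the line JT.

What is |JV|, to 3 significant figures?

23.8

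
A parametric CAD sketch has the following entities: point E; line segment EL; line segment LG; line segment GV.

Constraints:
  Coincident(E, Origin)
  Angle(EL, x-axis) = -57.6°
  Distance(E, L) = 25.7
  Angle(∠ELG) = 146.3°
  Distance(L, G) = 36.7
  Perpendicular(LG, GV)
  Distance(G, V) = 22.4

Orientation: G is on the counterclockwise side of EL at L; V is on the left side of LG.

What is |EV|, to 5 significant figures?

58.649

E is at the origin; EL runs at -57.6° with length 25.7, so L = 25.7·(cos -57.6°, sin -57.6°) = (13.771, -21.699). ∠ELG = 146.3°, so LG runs at -57.6° + (180° − 146.3°) = -23.900° from the x-axis; with |LG| = 36.7, G = L + 36.7·(cos -23.900°, sin -23.900°) = (47.324, -36.568). LG is perpendicular to GV; with |GV| = 22.4 on the left of LG, V = G + 22.4·(0.40514, 0.91425) = (56.399, -16.089). Then |EV| = |V − E| = 58.649.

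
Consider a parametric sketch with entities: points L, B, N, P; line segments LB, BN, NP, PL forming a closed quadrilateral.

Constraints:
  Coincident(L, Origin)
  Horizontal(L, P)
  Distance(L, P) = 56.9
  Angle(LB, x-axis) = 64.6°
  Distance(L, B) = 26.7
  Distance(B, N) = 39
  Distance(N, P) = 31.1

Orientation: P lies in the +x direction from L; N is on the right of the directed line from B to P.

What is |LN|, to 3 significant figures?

30.1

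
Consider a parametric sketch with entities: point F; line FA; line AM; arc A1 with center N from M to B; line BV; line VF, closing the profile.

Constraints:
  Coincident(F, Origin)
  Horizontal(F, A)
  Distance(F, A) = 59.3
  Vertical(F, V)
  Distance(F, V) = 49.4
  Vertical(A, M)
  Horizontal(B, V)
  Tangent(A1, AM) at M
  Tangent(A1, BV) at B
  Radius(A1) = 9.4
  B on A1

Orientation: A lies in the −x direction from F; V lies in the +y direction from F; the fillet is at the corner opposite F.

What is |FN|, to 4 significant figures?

63.95

FV is vertical with |FV| = 49.4 and V on the +y side, so V = (0.000, 49.40). The virtual corner opposite F is at (-59.30, 49.40). The tangent condition forces NM to be normal to AM and tangency of A1 to BV means the radius NB is perpendicular to BV, with radius 9.4, so the center N sits 9.4 in from both sides at N = (-49.90, 40.00). Then |FN| = |N − F| = 63.95.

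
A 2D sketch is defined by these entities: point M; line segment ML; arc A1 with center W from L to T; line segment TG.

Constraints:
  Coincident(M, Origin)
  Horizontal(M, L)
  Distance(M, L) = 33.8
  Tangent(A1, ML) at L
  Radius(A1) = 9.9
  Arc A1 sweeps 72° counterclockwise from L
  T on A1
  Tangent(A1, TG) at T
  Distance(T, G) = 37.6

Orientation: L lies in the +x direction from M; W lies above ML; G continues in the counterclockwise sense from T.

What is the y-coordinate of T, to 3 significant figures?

6.84

M is at the origin; M and L share the same y with |ML| = 33.8 and L on the +x side, so L = (33.8, 0.00). Since A1 is tangent to ML there, WL ⟂ ML, so W = L + (0, 9.9) = (33.8, 9.90). On A1, L sits at bearing -90° from W; a 72° counterclockwise sweep puts T at bearing -18°, so T = W + 9.9·(cos -18°, sin -18°) = (43.2, 6.84). So T.y = 6.84.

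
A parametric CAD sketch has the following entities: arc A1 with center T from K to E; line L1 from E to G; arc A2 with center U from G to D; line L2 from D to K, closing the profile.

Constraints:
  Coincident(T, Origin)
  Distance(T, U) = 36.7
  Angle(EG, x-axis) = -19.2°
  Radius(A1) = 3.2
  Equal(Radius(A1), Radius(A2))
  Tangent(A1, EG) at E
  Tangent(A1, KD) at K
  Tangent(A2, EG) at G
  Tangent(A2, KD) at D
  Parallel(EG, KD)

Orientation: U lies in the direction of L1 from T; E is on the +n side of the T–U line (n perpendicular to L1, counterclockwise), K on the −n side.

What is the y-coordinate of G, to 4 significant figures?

-9.047

Tangency of A1 to both parallel lines with radius 3.2 puts E and K at T ± 3.2·n: E = (1.052, 3.022), K = (-1.052, -3.022). Equal radii place G and D the same way about U: G = U + 3.2·n = (35.71, -9.047), D = U − 3.2·n = (33.61, -15.09). So G.y = -9.047.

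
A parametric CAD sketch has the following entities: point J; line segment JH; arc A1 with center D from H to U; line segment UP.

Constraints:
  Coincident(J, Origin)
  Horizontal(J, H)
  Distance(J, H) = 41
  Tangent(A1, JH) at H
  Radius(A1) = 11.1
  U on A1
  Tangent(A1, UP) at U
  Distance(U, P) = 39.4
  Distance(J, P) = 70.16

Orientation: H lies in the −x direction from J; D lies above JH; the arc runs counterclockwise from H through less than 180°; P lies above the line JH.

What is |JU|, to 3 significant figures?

34.8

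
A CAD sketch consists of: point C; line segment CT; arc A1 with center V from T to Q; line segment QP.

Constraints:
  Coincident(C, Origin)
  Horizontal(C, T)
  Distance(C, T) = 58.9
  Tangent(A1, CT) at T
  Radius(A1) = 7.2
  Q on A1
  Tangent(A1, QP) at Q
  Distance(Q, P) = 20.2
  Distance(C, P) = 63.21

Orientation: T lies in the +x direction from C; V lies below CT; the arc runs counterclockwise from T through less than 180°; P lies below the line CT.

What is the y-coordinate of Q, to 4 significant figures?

-8.817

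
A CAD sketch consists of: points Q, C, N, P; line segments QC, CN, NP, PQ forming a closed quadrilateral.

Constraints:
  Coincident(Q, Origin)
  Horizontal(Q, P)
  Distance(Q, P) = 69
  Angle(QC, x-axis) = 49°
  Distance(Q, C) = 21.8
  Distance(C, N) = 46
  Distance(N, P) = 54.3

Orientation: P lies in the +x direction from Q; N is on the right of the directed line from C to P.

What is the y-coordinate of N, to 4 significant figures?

-28.73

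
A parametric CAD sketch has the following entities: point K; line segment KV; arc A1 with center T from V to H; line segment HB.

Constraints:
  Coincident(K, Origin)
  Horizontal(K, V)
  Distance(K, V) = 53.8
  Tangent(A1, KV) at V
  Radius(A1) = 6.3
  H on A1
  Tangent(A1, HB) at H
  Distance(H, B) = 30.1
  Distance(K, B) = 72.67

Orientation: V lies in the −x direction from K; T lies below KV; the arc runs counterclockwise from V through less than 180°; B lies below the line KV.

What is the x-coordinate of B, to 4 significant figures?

-63.40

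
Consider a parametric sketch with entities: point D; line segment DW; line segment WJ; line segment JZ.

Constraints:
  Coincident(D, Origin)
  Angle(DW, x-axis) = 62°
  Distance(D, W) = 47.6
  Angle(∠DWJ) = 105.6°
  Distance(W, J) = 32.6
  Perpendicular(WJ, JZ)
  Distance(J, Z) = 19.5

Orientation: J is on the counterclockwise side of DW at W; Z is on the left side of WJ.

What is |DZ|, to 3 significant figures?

52.5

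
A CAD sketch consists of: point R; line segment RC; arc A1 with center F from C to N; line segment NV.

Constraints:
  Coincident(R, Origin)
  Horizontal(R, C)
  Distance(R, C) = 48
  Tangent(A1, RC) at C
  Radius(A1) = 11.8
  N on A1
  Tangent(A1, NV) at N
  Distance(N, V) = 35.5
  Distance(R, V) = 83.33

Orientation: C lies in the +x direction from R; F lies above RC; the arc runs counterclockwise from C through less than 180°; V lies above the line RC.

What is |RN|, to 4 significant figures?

59.11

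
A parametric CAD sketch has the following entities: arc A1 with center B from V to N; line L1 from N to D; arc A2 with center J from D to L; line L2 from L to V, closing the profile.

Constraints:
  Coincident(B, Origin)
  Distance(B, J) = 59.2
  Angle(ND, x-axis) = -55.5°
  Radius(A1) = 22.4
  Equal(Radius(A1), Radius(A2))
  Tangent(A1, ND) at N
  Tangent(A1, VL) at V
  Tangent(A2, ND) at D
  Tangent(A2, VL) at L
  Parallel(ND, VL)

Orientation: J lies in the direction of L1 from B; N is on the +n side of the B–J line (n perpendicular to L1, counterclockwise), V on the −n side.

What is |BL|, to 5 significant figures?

63.296

Tangency of A1 to both parallel lines with radius 22.4 puts N and V at B ± 22.4·n: N = (18.460, 12.687), V = (-18.460, -12.687). Equal radii place D and L the same way about J: D = J + 22.4·n = (51.992, -36.101), L = J − 22.4·n = (15.071, -61.476). Then |BL| = |L − B| = 63.296.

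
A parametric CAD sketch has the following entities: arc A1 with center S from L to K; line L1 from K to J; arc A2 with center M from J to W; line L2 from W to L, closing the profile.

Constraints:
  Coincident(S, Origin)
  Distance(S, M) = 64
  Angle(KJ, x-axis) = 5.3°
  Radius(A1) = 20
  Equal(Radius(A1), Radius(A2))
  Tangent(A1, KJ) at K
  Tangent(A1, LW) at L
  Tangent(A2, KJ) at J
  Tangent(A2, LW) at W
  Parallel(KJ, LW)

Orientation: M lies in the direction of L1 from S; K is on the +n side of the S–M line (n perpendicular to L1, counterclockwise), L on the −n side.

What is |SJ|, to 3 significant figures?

67.1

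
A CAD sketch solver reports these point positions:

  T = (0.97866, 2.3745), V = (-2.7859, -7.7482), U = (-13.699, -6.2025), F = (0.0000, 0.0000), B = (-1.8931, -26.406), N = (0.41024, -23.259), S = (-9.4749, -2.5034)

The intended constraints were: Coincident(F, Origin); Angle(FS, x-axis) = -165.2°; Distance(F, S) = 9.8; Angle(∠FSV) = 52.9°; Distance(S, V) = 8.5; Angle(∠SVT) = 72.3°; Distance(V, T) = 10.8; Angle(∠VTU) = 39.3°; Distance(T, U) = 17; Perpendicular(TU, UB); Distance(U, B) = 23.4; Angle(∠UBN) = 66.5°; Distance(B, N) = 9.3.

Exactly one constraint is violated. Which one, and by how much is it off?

Distance(B, N) = 9.3 — off by 5.40.

F = (0.00, 0.00) ✓; FS at -165.2° ✓; |FS| = 9.800 ✓; ∠FSV = 52.90° ✓; |SV| = 8.500 ✓; ∠SVT = 72.30° ✓; |VT| = 10.80 ✓; ∠VTU = 39.30° ✓; |TU| = 17.00 ✓; ∠(TU, UB) = 90.00° ✓; |UB| = 23.40 ✓; ∠UBN = 66.50° ✓; |BN| = 3.900 ✗.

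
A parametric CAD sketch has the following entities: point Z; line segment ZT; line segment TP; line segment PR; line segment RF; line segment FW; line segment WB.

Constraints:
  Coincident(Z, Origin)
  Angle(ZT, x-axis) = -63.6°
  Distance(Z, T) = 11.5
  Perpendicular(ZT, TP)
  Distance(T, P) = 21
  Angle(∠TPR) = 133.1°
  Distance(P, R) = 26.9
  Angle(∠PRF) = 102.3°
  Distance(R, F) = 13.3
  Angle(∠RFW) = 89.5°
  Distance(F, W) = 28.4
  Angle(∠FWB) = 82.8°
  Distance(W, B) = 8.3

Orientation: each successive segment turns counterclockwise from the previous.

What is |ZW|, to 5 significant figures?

9.0244

∠PRF = 102.3° gives RF at 151.00° from the x-axis; with |RF| = 13.3, F = (20.021, 31.250). ∠RFW = 89.5° gives FW at -118.50° from the x-axis; with |FW| = 28.4, W = (6.4695, 6.2916). Then |ZW| = |W − Z| = 9.0244.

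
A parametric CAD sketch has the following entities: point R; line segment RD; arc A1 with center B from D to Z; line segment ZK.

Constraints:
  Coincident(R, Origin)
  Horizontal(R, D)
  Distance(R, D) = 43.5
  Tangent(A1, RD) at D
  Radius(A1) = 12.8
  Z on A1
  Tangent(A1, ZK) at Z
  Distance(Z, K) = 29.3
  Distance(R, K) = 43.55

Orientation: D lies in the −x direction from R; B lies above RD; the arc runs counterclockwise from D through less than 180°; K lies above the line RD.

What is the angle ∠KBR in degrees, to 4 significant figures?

65.95°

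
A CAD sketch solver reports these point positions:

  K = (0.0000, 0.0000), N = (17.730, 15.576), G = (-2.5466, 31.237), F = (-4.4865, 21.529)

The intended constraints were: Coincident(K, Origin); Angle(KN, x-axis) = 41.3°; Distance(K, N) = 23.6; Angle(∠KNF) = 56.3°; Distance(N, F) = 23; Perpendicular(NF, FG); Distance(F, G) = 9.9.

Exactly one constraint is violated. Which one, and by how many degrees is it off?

Perpendicular(NF, FG) — off by 3.70°.

K = (0.00, 0.00) ✓; KN at 41.30° ✓; |KN| = 23.60 ✓; ∠KNF = 56.30° ✓; |NF| = 23.00 ✓; ∠(NF, FG) = 86.30° ✗; |FG| = 9.900 ✓.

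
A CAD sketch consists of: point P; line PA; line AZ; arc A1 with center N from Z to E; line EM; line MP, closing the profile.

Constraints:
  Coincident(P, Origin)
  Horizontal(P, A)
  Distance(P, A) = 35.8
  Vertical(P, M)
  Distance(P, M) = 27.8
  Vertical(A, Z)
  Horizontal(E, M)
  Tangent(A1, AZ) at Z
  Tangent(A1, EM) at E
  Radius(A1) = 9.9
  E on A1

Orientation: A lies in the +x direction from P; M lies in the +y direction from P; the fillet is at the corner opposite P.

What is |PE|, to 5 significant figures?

37.995

P is at the origin; P and A share the same y with |PA| = 35.8 and A on the +x side, so A = (35.800, 0.0000). P and M share the same x with |PM| = 27.8 and M on the +y side, so M = (0.0000, 27.800). The virtual corner opposite P is at (35.800, 27.800). A1 meets AZ tangentially, so NZ is at right angles to AZ and the tangent condition forces NE to be normal to EM, with radius 9.9, so the center N sits 9.9 in from both sides at N = (25.900, 17.900). That places the tangent points at Z = (35.800, 17.900) on AZ and E = (25.900, 27.800) on EM. Then |PE| = |E − P| = 37.995.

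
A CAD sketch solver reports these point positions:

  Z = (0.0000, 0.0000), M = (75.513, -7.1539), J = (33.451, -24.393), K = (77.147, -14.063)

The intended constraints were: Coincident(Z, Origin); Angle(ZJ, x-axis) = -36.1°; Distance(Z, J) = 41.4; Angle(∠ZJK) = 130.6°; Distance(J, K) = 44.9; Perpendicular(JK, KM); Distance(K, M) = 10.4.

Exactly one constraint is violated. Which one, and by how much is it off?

Distance(K, M) = 10.4 — off by 3.30.

Z = (0.00, 0.00) ✓; ZJ at -36.10° ✓; |ZJ| = 41.40 ✓; ∠ZJK = 130.6° ✓; |JK| = 44.90 ✓; ∠(JK, KM) = 90.01° ✓; |KM| = 7.100 ✗.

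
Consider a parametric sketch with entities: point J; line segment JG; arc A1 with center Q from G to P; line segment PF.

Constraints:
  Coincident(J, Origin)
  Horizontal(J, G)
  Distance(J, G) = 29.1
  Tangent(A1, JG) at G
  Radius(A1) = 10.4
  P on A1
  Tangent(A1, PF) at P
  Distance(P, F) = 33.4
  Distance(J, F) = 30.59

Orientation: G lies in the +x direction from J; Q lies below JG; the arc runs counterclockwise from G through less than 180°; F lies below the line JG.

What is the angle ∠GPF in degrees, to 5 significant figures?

153.73°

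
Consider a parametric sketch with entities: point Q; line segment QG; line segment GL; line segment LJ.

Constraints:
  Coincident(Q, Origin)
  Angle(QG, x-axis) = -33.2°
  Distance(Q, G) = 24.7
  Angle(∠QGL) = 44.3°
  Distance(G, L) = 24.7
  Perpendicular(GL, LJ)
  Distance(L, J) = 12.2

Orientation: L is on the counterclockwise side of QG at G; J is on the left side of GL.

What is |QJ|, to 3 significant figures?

8.65

∠QGL = 44.3°, so GL runs at -33.2° + (180° − 44.3°) = 102° from the x-axis; with |GL| = 24.7, L = G + 24.7·(cos 102°, sin 102°) = (15.3, 10.6). GL is perpendicular to LJ; with |LJ| = 12.2 on the left of GL, J = L + 12.2·(-0.976, -0.216) = (3.41, 7.95). Then |QJ| = |J − Q| = 8.65.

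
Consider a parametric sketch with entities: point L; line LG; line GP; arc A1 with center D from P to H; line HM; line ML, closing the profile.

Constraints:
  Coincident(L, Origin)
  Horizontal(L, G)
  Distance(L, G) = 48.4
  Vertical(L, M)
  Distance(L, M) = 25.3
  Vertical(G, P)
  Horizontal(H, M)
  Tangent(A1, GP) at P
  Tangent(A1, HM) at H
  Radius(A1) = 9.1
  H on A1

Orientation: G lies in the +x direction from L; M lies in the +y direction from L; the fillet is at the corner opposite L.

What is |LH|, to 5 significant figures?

46.739

L is at the origin; L and G share the same y with |LG| = 48.4 and G on the +x side, so G = (48.400, 0.0000). L and M share the same x with |LM| = 25.3 and M on the +y side, so M = (0.0000, 25.300). The virtual corner opposite L is at (48.400, 25.300). Tangency of A1 to GP means the radius DP is perpendicular to GP and tangency of A1 to HM means the radius DH is perpendicular to HM, with radius 9.1, so the center D sits 9.1 in from both sides at D = (39.300, 16.200). That places the tangent points at P = (48.400, 16.200) on GP and H = (39.300, 25.300) on HM. Then |LH| = |H − L| = 46.739.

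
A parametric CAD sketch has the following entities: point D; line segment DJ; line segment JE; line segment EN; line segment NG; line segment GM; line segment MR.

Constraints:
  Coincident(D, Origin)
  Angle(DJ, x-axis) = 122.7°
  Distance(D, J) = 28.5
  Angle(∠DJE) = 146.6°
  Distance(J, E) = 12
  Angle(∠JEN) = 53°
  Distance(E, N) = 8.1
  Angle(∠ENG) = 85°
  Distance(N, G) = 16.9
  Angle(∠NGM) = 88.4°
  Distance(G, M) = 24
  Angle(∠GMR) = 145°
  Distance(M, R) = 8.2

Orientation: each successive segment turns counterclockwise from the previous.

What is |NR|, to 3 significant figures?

32.6

∠NGM = 88.4° gives GM at 110° from the x-axis; with |GM| = 24.0, M = (-16.6, 48.8). ∠GMR = 145.0° gives MR at 145° from the x-axis; with |MR| = 8.2, R = (-23.3, 53.5). Then |NR| = |R − N| = 32.6.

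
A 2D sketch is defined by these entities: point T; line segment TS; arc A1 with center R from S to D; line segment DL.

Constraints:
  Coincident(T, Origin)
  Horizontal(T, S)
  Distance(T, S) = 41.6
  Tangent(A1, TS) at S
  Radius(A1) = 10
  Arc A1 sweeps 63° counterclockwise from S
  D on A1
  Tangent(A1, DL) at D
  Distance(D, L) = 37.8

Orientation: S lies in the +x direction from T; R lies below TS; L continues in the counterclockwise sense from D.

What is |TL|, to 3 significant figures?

42.1

On A1, S sits at bearing 90° from R; a 63° counterclockwise sweep puts D at bearing 153°, so D = R + 10.0·(cos 153°, sin 153°) = (32.7, -5.46). The tangent condition forces RD to be normal to DL, so DL runs along (−sin 153°, cos 153°); with |DL| = 37.8, L = (15.5, -39.1). Then |TL| = |L − T| = 42.1.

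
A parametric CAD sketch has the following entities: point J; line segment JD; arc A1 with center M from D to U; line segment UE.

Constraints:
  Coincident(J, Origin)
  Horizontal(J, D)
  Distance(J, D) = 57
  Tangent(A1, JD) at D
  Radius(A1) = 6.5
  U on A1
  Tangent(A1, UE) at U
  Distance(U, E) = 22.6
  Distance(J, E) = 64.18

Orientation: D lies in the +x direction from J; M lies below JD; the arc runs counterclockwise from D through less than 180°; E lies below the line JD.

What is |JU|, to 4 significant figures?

51.40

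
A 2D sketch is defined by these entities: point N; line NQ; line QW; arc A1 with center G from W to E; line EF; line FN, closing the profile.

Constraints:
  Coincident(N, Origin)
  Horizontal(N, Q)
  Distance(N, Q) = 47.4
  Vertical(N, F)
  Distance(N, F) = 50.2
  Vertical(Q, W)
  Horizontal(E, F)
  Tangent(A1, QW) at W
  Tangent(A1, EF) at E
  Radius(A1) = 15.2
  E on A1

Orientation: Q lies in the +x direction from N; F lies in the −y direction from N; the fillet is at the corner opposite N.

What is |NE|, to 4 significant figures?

59.64

N is at the origin; N and Q share the same y with |NQ| = 47.4 and Q on the +x side, so Q = (47.40, 0.000). NF is vertical with |NF| = 50.2 and F on the −y side, so F = (0.000, -50.20). The virtual corner opposite N is at (47.40, -50.20). Tangency of A1 to QW means the radius GW is perpendicular to QW and the tangent condition forces GE to be normal to EF, with radius 15.2, so the center G sits 15.2 in from both sides at G = (32.20, -35.00). That places the tangent points at W = (47.40, -35.00) on QW and E = (32.20, -50.20) on EF. Then |NE| = |E − N| = 59.64.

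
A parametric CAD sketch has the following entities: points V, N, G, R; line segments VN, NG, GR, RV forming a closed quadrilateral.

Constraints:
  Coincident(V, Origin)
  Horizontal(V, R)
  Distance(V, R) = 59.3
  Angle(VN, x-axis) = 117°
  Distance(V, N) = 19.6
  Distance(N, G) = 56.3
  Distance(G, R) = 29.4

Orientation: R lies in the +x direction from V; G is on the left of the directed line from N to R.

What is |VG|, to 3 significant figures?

53.7

V is at the origin; V and R share the same y with |VR| = 59.3 and R in +x, so R = (59.3, 0). VN runs at 117.0° with |VN| = 19.6, so N = (-8.90, 17.5). G is determined by |NG| = 56.3 and |GR| = 29.4 together: it lies at the intersection of circle(N, 56.3) and circle(R, 29.4). With |NR| = 70.4, the foot of the radical line on NR is 51.6 from N and the perpendicular offset is √(56.3² − 51.6²) = 22.6. Taking the left-of-NR solution: G = (46.7, 26.5).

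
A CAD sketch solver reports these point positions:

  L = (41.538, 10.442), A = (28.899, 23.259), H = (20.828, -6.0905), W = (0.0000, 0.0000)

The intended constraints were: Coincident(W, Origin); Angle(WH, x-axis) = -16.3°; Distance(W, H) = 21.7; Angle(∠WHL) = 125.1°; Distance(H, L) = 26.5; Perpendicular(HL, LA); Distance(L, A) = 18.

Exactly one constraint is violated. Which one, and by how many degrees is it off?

Perpendicular(HL, LA) — off by 6.00°.

W = (0.00, 0.00) ✓; WH at -16.30° ✓; |WH| = 21.70 ✓; ∠WHL = 125.1° ✓; |HL| = 26.50 ✓; ∠(HL, LA) = 96.00° ✗; |LA| = 18.00 ✓.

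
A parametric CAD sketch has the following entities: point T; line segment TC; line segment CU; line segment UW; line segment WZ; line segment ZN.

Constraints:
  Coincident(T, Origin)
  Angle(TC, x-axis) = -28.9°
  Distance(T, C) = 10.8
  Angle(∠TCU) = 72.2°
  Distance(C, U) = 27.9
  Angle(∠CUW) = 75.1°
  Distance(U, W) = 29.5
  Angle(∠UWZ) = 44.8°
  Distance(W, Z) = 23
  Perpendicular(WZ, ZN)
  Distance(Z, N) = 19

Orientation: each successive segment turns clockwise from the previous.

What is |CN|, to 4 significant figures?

25.34

T is at the origin; TC runs at -28.9° with length 10.8, so C = (9.455, -5.219). ∠TCU = 72.2° gives CU at -136.7° from the x-axis; with |CU| = 27.9, U = (-10.85, -24.35). ∠CUW = 75.1° gives UW at 118.4° from the x-axis; with |UW| = 29.5, W = (-24.88, 1.596). ∠UWZ = 44.8° gives WZ at -16.80° from the x-axis; with |WZ| = 23.0, Z = (-2.862, -5.052). WZ is perpendicular to ZN, so ZN runs at -106.8°; with |ZN| = 19.0, N = (-8.354, -23.24). Then |CN| = |N − C| = 25.34.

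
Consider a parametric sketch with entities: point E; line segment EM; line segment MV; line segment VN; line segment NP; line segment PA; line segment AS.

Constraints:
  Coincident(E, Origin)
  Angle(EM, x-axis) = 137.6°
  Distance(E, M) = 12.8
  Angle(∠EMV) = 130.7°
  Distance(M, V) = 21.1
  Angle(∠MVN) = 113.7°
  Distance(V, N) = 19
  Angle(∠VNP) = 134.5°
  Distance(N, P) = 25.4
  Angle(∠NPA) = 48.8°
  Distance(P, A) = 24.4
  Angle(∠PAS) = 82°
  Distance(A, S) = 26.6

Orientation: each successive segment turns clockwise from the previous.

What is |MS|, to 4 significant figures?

35.01

E is at the origin; EM runs at 137.6° with length 12.8, so M = (-9.452, 8.631). ∠EMV = 130.7° gives MV at 88.30° from the x-axis; with |MV| = 21.1, V = (-8.826, 29.72). ∠MVN = 113.7° gives VN at 22.00° from the x-axis; with |VN| = 19.0, N = (8.790, 36.84). ∠VNP = 134.5° gives NP at -23.50° from the x-axis; with |NP| = 25.4, P = (32.08, 26.71). ∠NPA = 48.8° gives PA at -154.7° from the x-axis; with |PA| = 24.4, A = (10.02, 16.28). ∠PAS = 82.0° gives AS at 107.3° from the x-axis; with |AS| = 26.6, S = (2.114, 41.68). Then |MS| = |S − M| = 35.01.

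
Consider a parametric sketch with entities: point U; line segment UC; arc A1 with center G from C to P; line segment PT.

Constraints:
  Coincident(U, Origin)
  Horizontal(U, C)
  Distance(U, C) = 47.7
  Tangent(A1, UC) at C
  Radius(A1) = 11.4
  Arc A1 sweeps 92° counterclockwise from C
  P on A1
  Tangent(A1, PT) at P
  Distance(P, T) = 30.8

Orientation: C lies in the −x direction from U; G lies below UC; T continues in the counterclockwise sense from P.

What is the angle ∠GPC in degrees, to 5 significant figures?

44.000°

A1 meets UC tangentially, so GC is at right angles to UC, so G = C + (0, -11.4) = (-47.700, -11.400). On A1, C sits at bearing 90° from G; a 92° counterclockwise sweep puts P at bearing 182°, so P = G + 11.4·(cos 182°, sin 182°) = (-59.093, -11.798). Then cos ∠GPC = PG·PC / (|PG||PC|), giving 44.000°.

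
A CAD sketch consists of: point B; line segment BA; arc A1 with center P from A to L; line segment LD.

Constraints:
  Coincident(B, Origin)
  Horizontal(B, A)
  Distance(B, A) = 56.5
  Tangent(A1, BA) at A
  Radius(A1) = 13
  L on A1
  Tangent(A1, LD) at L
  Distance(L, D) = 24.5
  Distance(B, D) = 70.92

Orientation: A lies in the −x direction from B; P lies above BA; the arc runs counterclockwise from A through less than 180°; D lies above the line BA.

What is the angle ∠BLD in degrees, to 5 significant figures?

144.74°

Checks: |BA| = 56.50 ✓; |PL| = 13.00 ✓; ∠(PL, LD) = 90.00° ✓; |LD| = 24.50 ✓; |BD| = 70.92 ✓.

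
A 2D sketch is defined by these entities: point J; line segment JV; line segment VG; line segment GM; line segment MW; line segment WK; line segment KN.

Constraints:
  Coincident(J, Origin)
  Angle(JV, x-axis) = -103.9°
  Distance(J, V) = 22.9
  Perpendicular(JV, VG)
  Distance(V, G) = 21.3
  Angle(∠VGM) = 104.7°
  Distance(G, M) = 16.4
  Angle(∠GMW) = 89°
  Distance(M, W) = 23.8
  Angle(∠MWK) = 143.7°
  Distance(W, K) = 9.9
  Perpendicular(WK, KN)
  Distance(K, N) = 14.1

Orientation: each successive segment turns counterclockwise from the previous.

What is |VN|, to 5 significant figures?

4.8781

J is at the origin; JV runs at -103.9° with length 22.9, so V = (-5.5012, -22.229). The perpendicularity gives VG at right angles to JV, so VG runs at -13.900°; with |VG| = 21.3, G = (15.175, -27.346). ∠VGM = 104.7° gives GM at 61.400° from the x-axis; with |GM| = 16.4, M = (23.026, -12.947). ∠GMW = 89.0° gives MW at 152.40° from the x-axis; with |MW| = 23.8, W = (1.9339, -1.9209). ∠MWK = 143.7° gives WK at -171.30° from the x-axis; with |WK| = 9.9, K = (-7.8521, -3.4184). WK is perpendicular to KN, so KN runs at -81.300°; with |KN| = 14.1, N = (-5.7194, -17.356). Then |VN| = |N − V| = 4.8781.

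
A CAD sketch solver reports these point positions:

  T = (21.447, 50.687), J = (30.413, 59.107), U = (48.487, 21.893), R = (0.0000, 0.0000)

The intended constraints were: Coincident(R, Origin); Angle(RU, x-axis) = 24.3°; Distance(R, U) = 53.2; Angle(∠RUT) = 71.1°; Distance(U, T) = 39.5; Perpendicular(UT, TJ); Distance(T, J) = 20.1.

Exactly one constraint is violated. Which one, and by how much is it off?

Distance(T, J) = 20.1 — off by 7.80.

R = (0.00, 0.00) ✓; RU at 24.30° ✓; |RU| = 53.20 ✓; ∠RUT = 71.10° ✓; |UT| = 39.50 ✓; ∠(UT, TJ) = 90.00° ✓; |TJ| = 12.30 ✗.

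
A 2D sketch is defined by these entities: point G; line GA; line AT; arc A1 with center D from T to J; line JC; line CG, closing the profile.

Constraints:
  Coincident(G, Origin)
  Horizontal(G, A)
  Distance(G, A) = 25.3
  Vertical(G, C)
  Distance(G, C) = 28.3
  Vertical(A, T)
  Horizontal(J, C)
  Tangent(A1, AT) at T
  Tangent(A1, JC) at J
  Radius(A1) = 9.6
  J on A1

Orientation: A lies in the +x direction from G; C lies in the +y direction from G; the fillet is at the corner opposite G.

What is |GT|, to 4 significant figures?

31.46

G is at the origin; GA is horizontal with |GA| = 25.3 and A on the +x side, so A = (25.30, 0.000). GC is vertical with |GC| = 28.3 and C on the +y side, so C = (0.000, 28.30). The virtual corner opposite G is at (25.30, 28.30). Tangency of A1 to AT means the radius DT is perpendicular to AT and tangency of A1 to JC means the radius DJ is perpendicular to JC, with radius 9.6, so the center D sits 9.6 in from both sides at D = (15.70, 18.70). That places the tangent points at T = (25.30, 18.70) on AT and J = (15.70, 28.30) on JC. Then |GT| = |T − G| = 31.46.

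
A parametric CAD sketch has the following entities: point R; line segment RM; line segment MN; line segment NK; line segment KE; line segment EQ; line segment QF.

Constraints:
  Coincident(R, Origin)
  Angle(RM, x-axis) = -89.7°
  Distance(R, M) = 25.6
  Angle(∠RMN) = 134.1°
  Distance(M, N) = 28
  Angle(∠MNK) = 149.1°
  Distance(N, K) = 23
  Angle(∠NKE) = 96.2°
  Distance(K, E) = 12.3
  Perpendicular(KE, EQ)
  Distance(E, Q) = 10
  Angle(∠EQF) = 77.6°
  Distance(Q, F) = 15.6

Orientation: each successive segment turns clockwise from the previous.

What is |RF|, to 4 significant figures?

61.91

R is at the origin; RM runs at -89.7° with length 25.6, so M = (0.1340, -25.60). ∠RMN = 134.1° gives MN at -135.6° from the x-axis; with |MN| = 28.0, N = (-19.87, -45.19). ∠MNK = 149.1° gives NK at -166.5° from the x-axis; with |NK| = 23.0, K = (-42.24, -50.56). ∠NKE = 96.2° gives KE at 109.7° from the x-axis; with |KE| = 12.3, E = (-46.38, -38.98). KE ⟂ EQ, so EQ runs at 19.70°; with |EQ| = 10.0, Q = (-36.97, -35.61). ∠EQF = 77.6° gives QF at -82.70° from the x-axis; with |QF| = 15.6, F = (-34.99, -51.08). Then |RF| = |F − R| = 61.91.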